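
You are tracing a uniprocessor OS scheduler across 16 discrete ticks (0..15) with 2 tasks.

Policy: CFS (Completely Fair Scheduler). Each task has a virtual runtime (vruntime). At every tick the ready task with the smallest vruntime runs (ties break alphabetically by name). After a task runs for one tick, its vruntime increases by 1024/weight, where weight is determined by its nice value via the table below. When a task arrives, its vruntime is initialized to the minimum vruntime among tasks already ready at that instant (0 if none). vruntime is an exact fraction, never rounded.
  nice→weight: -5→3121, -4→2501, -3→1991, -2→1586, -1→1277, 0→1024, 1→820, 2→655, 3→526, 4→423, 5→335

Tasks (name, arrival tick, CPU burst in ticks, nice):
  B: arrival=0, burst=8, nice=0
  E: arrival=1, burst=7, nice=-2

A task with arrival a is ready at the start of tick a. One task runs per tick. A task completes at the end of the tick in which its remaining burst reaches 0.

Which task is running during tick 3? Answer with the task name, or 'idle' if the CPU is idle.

running at tick 3 = E

t=0: vr[B=0] → run B
t=1: vr[B=1 E=1] → run B
t=2: vr[B=2 E=1] → run E
t=3: vr[B=2 E=1305/793] → run E
t=4: vr[B=2 E=1817/793] → run B
t=5: vr[B=3 E=1817/793] → run E
t=6: vr[B=3 E=2329/793] → run E
t=7: vr[B=3 E=2841/793] → run B
t=8: vr[B=4 E=2841/793] → run E
t=9: vr[B=4 E=3353/793] → run B
t=10: vr[B=5 E=3353/793] → run E
t=11: vr[B=5 E=3865/793] → run E
t=12: vr[B=5] → run B
t=13: vr[B=6] → run B
t=14: vr[B=7] → run B
t=15: (idle)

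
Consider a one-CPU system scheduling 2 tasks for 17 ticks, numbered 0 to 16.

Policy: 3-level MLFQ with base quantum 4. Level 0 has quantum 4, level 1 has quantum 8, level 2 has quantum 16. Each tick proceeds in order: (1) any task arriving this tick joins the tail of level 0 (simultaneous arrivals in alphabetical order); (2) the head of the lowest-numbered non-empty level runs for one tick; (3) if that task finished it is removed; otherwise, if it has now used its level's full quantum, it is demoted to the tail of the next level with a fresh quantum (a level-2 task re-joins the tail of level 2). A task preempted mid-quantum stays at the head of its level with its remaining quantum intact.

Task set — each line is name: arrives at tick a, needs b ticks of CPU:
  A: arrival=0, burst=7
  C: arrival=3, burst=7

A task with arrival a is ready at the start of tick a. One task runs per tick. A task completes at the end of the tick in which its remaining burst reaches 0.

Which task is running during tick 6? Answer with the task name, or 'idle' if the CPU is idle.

running at tick 6 = C

t=0: L0/L1/L2 = A/-/- → run A
t=1: L0/L1/L2 = A/-/- → run A
t=2: L0/L1/L2 = A/-/- → run A
t=3: L0/L1/L2 = AC/-/- → run A
t=4: L0/L1/L2 = C/A/- → run C
t=5: L0/L1/L2 = C/A/- → run C
t=6: L0/L1/L2 = C/A/- → run C
t=7: L0/L1/L2 = C/A/- → run C
t=8: L0/L1/L2 = -/AC/- → run A
t=9: L0/L1/L2 = -/AC/- → run A
t=10: L0/L1/L2 = -/AC/- → run A
t=11: L0/L1/L2 = -/C/- → run C
t=12: L0/L1/L2 = -/C/- → run C
t=13: L0/L1/L2 = -/C/- → run C
t=14: (idle)
t=15: (idle)
t=16: (idle)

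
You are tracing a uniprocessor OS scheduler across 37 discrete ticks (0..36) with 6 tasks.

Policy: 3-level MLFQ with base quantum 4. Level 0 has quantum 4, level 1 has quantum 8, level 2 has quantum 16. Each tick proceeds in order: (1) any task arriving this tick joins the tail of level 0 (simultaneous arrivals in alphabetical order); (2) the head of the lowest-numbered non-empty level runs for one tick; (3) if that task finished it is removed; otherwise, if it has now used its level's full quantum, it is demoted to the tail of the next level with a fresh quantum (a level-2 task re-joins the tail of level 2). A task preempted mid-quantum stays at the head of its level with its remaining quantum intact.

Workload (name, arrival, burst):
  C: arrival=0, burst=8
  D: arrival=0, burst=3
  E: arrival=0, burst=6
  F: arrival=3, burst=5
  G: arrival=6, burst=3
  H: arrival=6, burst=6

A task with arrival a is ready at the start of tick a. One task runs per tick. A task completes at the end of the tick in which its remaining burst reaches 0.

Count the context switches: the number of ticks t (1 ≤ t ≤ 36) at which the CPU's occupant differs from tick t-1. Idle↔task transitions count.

context switches = 10

t=0: L0/L1/L2 = CDE/-/- → run C
t=1: L0/L1/L2 = CDE/-/- → run C
t=2: L0/L1/L2 = CDE/-/- → run C
t=3: L0/L1/L2 = CDEF/-/- → run C
t=4: L0/L1/L2 = DEF/C/- → run D
t=5: L0/L1/L2 = DEF/C/- → run D
t=6: L0/L1/L2 = DEFGH/C/- → run D
t=7: L0/L1/L2 = EFGH/C/- → run E
t=8: L0/L1/L2 = EFGH/C/- → run E
t=9: L0/L1/L2 = EFGH/C/- → run E
t=10: L0/L1/L2 = EFGH/C/- → run E
t=11: L0/L1/L2 = FGH/CE/- → run F
t=12: L0/L1/L2 = FGH/CE/- → run F
t=13: L0/L1/L2 = FGH/CE/- → run F
t=14: L0/L1/L2 = FGH/CE/- → run F
t=15: L0/L1/L2 = GH/CEF/- → run G
t=16: L0/L1/L2 = GH/CEF/- → run G
t=17: L0/L1/L2 = GH/CEF/- → run G
t=18: L0/L1/L2 = H/CEF/- → run H
t=19: L0/L1/L2 = H/CEF/- → run H
t=20: L0/L1/L2 = H/CEF/- → run H
t=21: L0/L1/L2 = H/CEF/- → run H
t=22: L0/L1/L2 = -/CEFH/- → run C
t=23: L0/L1/L2 = -/CEFH/- → run C
t=24: L0/L1/L2 = -/CEFH/- → run C
t=25: L0/L1/L2 = -/CEFH/- → run C
t=26: L0/L1/L2 = -/EFH/- → run E
t=27: L0/L1/L2 = -/EFH/- → run E
t=28: L0/L1/L2 = -/FH/- → run F
t=29: L0/L1/L2 = -/H/- → run H
t=30: L0/L1/L2 = -/H/- → run H
t=31: (idle)
t=32: (idle)
t=33: (idle)
t=34: (idle)
t=35: (idle)
t=36: (idle)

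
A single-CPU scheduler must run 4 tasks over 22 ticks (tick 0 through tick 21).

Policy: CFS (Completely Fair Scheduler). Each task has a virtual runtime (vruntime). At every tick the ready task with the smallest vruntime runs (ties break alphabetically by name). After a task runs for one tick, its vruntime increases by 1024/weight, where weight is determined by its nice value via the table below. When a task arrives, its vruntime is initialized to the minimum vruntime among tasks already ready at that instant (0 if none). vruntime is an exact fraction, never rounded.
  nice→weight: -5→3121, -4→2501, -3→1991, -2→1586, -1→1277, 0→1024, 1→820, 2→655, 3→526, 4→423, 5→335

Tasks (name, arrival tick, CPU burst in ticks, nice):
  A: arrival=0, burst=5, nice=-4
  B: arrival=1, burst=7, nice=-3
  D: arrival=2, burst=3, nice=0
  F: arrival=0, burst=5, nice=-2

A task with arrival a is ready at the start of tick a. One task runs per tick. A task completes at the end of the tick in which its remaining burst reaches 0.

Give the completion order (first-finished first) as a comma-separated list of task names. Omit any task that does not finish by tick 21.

completion order = A, D, F, B

t=0: vr[A=0 F=0] → run A
t=1: vr[A=1024/2501 B=0 F=0] → run B
t=2: vr[A=1024/2501 B=1024/1991 D=0 F=0] → run D
t=3: vr[A=1024/2501 B=1024/1991 D=1 F=0] → run F
t=4: vr[A=1024/2501 B=1024/1991 D=1 F=512/793] → run A
t=5: vr[A=2048/2501 B=1024/1991 D=1 F=512/793] → run B
t=6: vr[A=2048/2501 B=2048/1991 D=1 F=512/793] → run F
t=7: vr[A=2048/2501 B=2048/1991 D=1 F=1024/793] → run A
t=8: vr[A=3072/2501 B=2048/1991 D=1 F=1024/793] → run D
t=9: vr[A=3072/2501 B=2048/1991 D=2 F=1024/793] → run B
t=10: vr[A=3072/2501 B=3072/1991 D=2 F=1024/793] → run A
t=11: vr[A=4096/2501 B=3072/1991 D=2 F=1024/793] → run F
t=12: vr[A=4096/2501 B=3072/1991 D=2 F=1536/793] → run B
t=13: vr[A=4096/2501 B=4096/1991 D=2 F=1536/793] → run A
t=14: vr[B=4096/1991 D=2 F=1536/793] → run F
t=15: vr[B=4096/1991 D=2 F=2048/793] → run D
t=16: vr[B=4096/1991 F=2048/793] → run B
t=17: vr[B=5120/1991 F=2048/793] → run B
t=18: vr[B=6144/1991 F=2048/793] → run F
t=19: vr[B=6144/1991] → run B
t=20: (idle)
t=21: (idle)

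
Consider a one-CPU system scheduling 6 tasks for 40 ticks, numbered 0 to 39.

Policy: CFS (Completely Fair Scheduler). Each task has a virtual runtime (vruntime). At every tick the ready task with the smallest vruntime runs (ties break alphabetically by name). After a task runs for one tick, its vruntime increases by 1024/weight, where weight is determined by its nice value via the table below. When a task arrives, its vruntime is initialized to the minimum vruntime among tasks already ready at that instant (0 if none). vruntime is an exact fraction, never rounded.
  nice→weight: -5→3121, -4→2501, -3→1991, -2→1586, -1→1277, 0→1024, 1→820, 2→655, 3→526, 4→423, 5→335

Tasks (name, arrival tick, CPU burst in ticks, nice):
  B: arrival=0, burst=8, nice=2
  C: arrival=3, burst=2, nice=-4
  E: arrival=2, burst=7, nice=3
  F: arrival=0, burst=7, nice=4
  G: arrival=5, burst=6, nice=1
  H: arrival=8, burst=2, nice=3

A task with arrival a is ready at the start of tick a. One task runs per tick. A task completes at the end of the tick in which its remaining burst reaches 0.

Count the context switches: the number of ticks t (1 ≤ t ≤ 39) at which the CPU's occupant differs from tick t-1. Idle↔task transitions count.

context switches = 32

t=0: vr[B=0 F=0] → run B
t=1: vr[B=1024/655 F=0] → run F
t=2: vr[B=1024/655 E=1024/655 F=1024/423] → run B
t=3: vr[B=2048/655 C=1024/655 E=1024/655 F=1024/423] → run C
t=4: vr[B=2048/655 C=3231744/1638155 E=1024/655 F=1024/423] → run E
t=5: vr[B=2048/655 C=3231744/1638155 E=604672/172265 F=1024/423 G=3231744/1638155] → run C
t=6: vr[B=2048/655 E=604672/172265 F=1024/423 G=3231744/1638155] → run G
t=7: vr[B=2048/655 E=604672/172265 F=1024/423 G=1055488/327631] → run F
t=8: vr[B=2048/655 E=604672/172265 F=2048/423 G=1055488/327631 H=2048/655] → run B
t=9: vr[B=3072/655 E=604672/172265 F=2048/423 G=1055488/327631 H=2048/655] → run H
t=10: vr[B=3072/655 E=604672/172265 F=2048/423 G=1055488/327631 H=873984/172265] → run G
t=11: vr[B=3072/655 E=604672/172265 F=2048/423 G=7323136/1638155 H=873984/172265] → run E
t=12: vr[B=3072/655 E=940032/172265 F=2048/423 G=7323136/1638155 H=873984/172265] → run G
t=13: vr[B=3072/655 E=940032/172265 F=2048/423 G=9368832/1638155 H=873984/172265] → run B
t=14: vr[B=4096/655 E=940032/172265 F=2048/423 G=9368832/1638155 H=873984/172265] → run F
t=15: vr[B=4096/655 E=940032/172265 F=1024/141 G=9368832/1638155 H=873984/172265] → run H
t=16: vr[B=4096/655 E=940032/172265 F=1024/141 G=9368832/1638155] → run E
t=17: vr[B=4096/655 E=1275392/172265 F=1024/141 G=9368832/1638155] → run G
t=18: vr[B=4096/655 E=1275392/172265 F=1024/141 G=11414528/1638155] → run B
t=19: vr[B=1024/131 E=1275392/172265 F=1024/141 G=11414528/1638155] → run G
t=20: vr[B=1024/131 E=1275392/172265 F=1024/141 G=13460224/1638155] → run F
t=21: vr[B=1024/131 E=1275392/172265 F=4096/423 G=13460224/1638155] → run E
t=22: vr[B=1024/131 E=1610752/172265 F=4096/423 G=13460224/1638155] → run B
t=23: vr[B=6144/655 E=1610752/172265 F=4096/423 G=13460224/1638155] → run G
t=24: vr[B=6144/655 E=1610752/172265 F=4096/423] → run E
t=25: vr[B=6144/655 E=1946112/172265 F=4096/423] → run B
t=26: vr[B=7168/655 E=1946112/172265 F=4096/423] → run F
t=27: vr[B=7168/655 E=1946112/172265 F=5120/423] → run B
t=28: vr[E=1946112/172265 F=5120/423] → run E
t=29: vr[E=2281472/172265 F=5120/423] → run F
t=30: vr[E=2281472/172265 F=2048/141] → run E
t=31: vr[F=2048/141] → run F
t=32: (idle)
t=33: (idle)
t=34: (idle)
t=35: (idle)
t=36: (idle)
t=37: (idle)
t=38: (idle)
t=39: (idle)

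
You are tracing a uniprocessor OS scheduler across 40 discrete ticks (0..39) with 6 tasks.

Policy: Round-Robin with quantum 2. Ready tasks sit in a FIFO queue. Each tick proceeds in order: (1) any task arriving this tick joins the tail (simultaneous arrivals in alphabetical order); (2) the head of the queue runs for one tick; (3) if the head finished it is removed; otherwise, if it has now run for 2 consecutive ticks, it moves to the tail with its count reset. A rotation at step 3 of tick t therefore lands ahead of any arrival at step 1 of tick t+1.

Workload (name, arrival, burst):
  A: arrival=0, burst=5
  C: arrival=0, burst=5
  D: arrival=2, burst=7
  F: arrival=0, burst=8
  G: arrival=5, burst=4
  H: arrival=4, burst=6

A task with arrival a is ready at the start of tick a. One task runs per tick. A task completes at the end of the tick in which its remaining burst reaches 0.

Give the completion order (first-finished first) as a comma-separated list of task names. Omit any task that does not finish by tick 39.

t=0: queue=[A,C,F] q_used=0 → run A
t=1: queue=[A,C,F] q_used=1 → run A
t=2: queue=[C,F,A,D] q_used=0 → run C
t=3: queue=[C,F,A,D] q_used=1 → run C
t=4: queue=[F,A,D,C,H] q_used=0 → run F
t=5: queue=[F,A,D,C,H,G] q_used=1 → run F
t=6: queue=[A,D,C,H,G,F] q_used=0 → run A
t=7: queue=[A,D,C,H,G,F] q_used=1 → run A
t=8: queue=[D,C,H,G,F,A] q_used=0 → run D
t=9: queue=[D,C,H,G,F,A] q_used=1 → run D
t=10: queue=[C,H,G,F,A,D] q_used=0 → run C
t=11: queue=[C,H,G,F,A,D] q_used=1 → run C
t=12: queue=[H,G,F,A,D,C] q_used=0 → run H
t=13: queue=[H,G,F,A,D,C] q_used=1 → run H
t=14: queue=[G,F,A,D,C,H] q_used=0 → run G
t=15: queue=[G,F,A,D,C,H] q_used=1 → run G
t=16: queue=[F,A,D,C,H,G] q_used=0 → run F
t=17: queue=[F,A,D,C,H,G] q_used=1 → run F
t=18: queue=[A,D,C,H,G,F] q_used=0 → run A
t=19: queue=[D,C,H,G,F] q_used=0 → run D
t=20: queue=[D,C,H,G,F] q_used=1 → run D
t=21: queue=[C,H,G,F,D] q_used=0 → run C
t=22: queue=[H,G,F,D] q_used=0 → run H
t=23: queue=[H,G,F,D] q_used=1 → run H
t=24: queue=[G,F,D,H] q_used=0 → run G
t=25: queue=[G,F,D,H] q_used=1 → run G
t=26: queue=[F,D,H] q_used=0 → run F
t=27: queue=[F,D,H] q_used=1 → run F
t=28: queue=[D,H,F] q_used=0 → run D
t=29: queue=[D,H,F] q_used=1 → run D
t=30: queue=[H,F,D] q_used=0 → run H
t=31: queue=[H,F,D] q_used=1 → run H
t=32: queue=[F,D] q_used=0 → run F
t=33: queue=[F,D] q_used=1 → run F
t=34: queue=[D] q_used=0 → run D
t=35: (idle)
t=36: (idle)
t=37: (idle)
t=38: (idle)
t=39: (idle)

completion order = A, C, G, H, F, D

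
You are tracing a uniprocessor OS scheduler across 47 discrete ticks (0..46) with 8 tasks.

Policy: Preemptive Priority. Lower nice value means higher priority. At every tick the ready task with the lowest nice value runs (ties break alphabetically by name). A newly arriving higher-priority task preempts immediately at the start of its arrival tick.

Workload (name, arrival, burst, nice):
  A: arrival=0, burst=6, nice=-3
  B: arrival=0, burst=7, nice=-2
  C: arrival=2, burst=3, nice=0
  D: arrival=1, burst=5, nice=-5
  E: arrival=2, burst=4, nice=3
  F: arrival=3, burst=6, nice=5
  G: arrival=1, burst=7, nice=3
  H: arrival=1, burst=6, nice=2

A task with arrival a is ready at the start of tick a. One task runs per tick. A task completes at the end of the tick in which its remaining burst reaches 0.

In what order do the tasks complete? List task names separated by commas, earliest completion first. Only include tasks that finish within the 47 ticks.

t=0: ready={A,B} → run A
t=1: ready={A,B,D,G,H} → run D
t=2: ready={A,B,C,D,E,G,H} → run D
t=3: ready={A,B,C,D,E,F,G,H} → run D
t=4: ready={A,B,C,D,E,F,G,H} → run D
t=5: ready={A,B,C,D,E,F,G,H} → run D
t=6: ready={A,B,C,E,F,G,H} → run A
t=7: ready={A,B,C,E,F,G,H} → run A
t=8: ready={A,B,C,E,F,G,H} → run A
t=9: ready={A,B,C,E,F,G,H} → run A
t=10: ready={A,B,C,E,F,G,H} → run A
t=11: ready={B,C,E,F,G,H} → run B
t=12: ready={B,C,E,F,G,H} → run B
t=13: ready={B,C,E,F,G,H} → run B
t=14: ready={B,C,E,F,G,H} → run B
t=15: ready={B,C,E,F,G,H} → run B
t=16: ready={B,C,E,F,G,H} → run B
t=17: ready={B,C,E,F,G,H} → run B
t=18: ready={C,E,F,G,H} → run C
t=19: ready={C,E,F,G,H} → run C
t=20: ready={C,E,F,G,H} → run C
t=21: ready={E,F,G,H} → run H
t=22: ready={E,F,G,H} → run H
t=23: ready={E,F,G,H} → run H
t=24: ready={E,F,G,H} → run H
t=25: ready={E,F,G,H} → run H
t=26: ready={E,F,G,H} → run H
t=27: ready={E,F,G} → run E
t=28: ready={E,F,G} → run E
t=29: ready={E,F,G} → run E
t=30: ready={E,F,G} → run E
t=31: ready={F,G} → run G
t=32: ready={F,G} → run G
t=33: ready={F,G} → run G
t=34: ready={F,G} → run G
t=35: ready={F,G} → run G
t=36: ready={F,G} → run G
t=37: ready={F,G} → run G
t=38: ready={F} → run F
t=39: ready={F} → run F
t=40: ready={F} → run F
t=41: ready={F} → run F
t=42: ready={F} → run F
t=43: ready={F} → run F
t=44: (idle)
t=45: (idle)
t=46: (idle)

completion order = D, A, B, C, H, E, G, F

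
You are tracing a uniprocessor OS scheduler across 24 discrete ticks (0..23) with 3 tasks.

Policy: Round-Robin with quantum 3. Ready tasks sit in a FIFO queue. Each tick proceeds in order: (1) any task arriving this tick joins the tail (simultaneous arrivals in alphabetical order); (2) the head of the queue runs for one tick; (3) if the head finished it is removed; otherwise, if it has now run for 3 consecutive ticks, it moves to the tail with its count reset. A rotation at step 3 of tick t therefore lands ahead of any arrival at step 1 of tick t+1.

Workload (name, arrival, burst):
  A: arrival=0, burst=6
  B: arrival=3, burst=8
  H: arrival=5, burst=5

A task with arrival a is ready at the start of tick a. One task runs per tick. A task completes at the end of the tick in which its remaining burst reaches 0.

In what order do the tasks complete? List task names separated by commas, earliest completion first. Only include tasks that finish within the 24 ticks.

t=0: queue=[A] q_used=0 → run A
t=1: queue=[A] q_used=1 → run A
t=2: queue=[A] q_used=2 → run A
t=3: queue=[A,B] q_used=0 → run A
t=4: queue=[A,B] q_used=1 → run A
t=5: queue=[A,B,H] q_used=2 → run A
t=6: queue=[B,H] q_used=0 → run B
t=7: queue=[B,H] q_used=1 → run B
t=8: queue=[B,H] q_used=2 → run B
t=9: queue=[H,B] q_used=0 → run H
t=10: queue=[H,B] q_used=1 → run H
t=11: queue=[H,B] q_used=2 → run H
t=12: queue=[B,H] q_used=0 → run B
t=13: queue=[B,H] q_used=1 → run B
t=14: queue=[B,H] q_used=2 → run B
t=15: queue=[H,B] q_used=0 → run H
t=16: queue=[H,B] q_used=1 → run H
t=17: queue=[B] q_used=0 → run B
t=18: queue=[B] q_used=1 → run B
t=19: (idle)
t=20: (idle)
t=21: (idle)
t=22: (idle)
t=23: (idle)

completion order = A, H, B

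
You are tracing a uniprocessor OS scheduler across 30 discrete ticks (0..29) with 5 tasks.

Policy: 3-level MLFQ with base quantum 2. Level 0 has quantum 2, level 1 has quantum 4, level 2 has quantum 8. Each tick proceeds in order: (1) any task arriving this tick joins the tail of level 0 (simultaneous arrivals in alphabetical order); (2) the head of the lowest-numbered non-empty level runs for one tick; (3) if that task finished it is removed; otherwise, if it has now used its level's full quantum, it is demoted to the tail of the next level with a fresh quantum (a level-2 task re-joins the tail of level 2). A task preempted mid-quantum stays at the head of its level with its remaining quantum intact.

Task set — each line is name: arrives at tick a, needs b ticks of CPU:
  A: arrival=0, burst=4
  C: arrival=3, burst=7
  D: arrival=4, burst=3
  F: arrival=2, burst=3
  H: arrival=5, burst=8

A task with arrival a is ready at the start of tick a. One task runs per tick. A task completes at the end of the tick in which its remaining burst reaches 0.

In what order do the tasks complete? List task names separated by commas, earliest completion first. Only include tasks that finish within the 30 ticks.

t=0: L0/L1/L2 = A/-/- → run A
t=1: L0/L1/L2 = A/-/- → run A
t=2: L0/L1/L2 = F/A/- → run F
t=3: L0/L1/L2 = FC/A/- → run F
t=4: L0/L1/L2 = CD/AF/- → run C
t=5: L0/L1/L2 = CDH/AF/- → run C
t=6: L0/L1/L2 = DH/AFC/- → run D
t=7: L0/L1/L2 = DH/AFC/- → run D
t=8: L0/L1/L2 = H/AFCD/- → run H
t=9: L0/L1/L2 = H/AFCD/- → run H
t=10: L0/L1/L2 = -/AFCDH/- → run A
t=11: L0/L1/L2 = -/AFCDH/- → run A
t=12: L0/L1/L2 = -/FCDH/- → run F
t=13: L0/L1/L2 = -/CDH/- → run C
t=14: L0/L1/L2 = -/CDH/- → run C
t=15: L0/L1/L2 = -/CDH/- → run C
t=16: L0/L1/L2 = -/CDH/- → run C
t=17: L0/L1/L2 = -/DH/C → run D
t=18: L0/L1/L2 = -/H/C → run H
t=19: L0/L1/L2 = -/H/C → run H
t=20: L0/L1/L2 = -/H/C → run H
t=21: L0/L1/L2 = -/H/C → run H
t=22: L0/L1/L2 = -/-/CH → run C
t=23: L0/L1/L2 = -/-/H → run H
t=24: L0/L1/L2 = -/-/H → run H
t=25: (idle)
t=26: (idle)
t=27: (idle)
t=28: (idle)
t=29: (idle)

completion order = A, F, D, C, H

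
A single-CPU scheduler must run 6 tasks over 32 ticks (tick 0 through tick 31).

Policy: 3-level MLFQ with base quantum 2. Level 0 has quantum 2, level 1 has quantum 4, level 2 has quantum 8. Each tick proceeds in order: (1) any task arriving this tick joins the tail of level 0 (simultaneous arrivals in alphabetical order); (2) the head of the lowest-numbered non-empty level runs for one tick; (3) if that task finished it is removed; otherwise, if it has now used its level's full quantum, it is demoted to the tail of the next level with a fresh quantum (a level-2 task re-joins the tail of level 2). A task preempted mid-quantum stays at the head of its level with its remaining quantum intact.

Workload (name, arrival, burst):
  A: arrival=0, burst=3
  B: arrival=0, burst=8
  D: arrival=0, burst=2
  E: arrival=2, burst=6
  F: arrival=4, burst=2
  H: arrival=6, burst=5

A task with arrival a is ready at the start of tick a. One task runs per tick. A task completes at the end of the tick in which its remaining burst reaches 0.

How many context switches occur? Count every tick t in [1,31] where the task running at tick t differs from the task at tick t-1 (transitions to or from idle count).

t=0: L0/L1/L2 = ABD/-/- → run A
t=1: L0/L1/L2 = ABD/-/- → run A
t=2: L0/L1/L2 = BDE/A/- → run B
t=3: L0/L1/L2 = BDE/A/- → run B
t=4: L0/L1/L2 = DEF/AB/- → run D
t=5: L0/L1/L2 = DEF/AB/- → run D
t=6: L0/L1/L2 = EFH/AB/- → run E
t=7: L0/L1/L2 = EFH/AB/- → run E
t=8: L0/L1/L2 = FH/ABE/- → run F
t=9: L0/L1/L2 = FH/ABE/- → run F
t=10: L0/L1/L2 = H/ABE/- → run H
t=11: L0/L1/L2 = H/ABE/- → run H
t=12: L0/L1/L2 = -/ABEH/- → run A
t=13: L0/L1/L2 = -/BEH/- → run B
t=14: L0/L1/L2 = -/BEH/- → run B
t=15: L0/L1/L2 = -/BEH/- → run B
t=16: L0/L1/L2 = -/BEH/- → run B
t=17: L0/L1/L2 = -/EH/B → run E
t=18: L0/L1/L2 = -/EH/B → run E
t=19: L0/L1/L2 = -/EH/B → run E
t=20: L0/L1/L2 = -/EH/B → run E
t=21: L0/L1/L2 = -/H/B → run H
t=22: L0/L1/L2 = -/H/B → run H
t=23: L0/L1/L2 = -/H/B → run H
t=24: L0/L1/L2 = -/-/B → run B
t=25: L0/L1/L2 = -/-/B → run B
t=26: (idle)
t=27: (idle)
t=28: (idle)
t=29: (idle)
t=30: (idle)
t=31: (idle)

context switches = 11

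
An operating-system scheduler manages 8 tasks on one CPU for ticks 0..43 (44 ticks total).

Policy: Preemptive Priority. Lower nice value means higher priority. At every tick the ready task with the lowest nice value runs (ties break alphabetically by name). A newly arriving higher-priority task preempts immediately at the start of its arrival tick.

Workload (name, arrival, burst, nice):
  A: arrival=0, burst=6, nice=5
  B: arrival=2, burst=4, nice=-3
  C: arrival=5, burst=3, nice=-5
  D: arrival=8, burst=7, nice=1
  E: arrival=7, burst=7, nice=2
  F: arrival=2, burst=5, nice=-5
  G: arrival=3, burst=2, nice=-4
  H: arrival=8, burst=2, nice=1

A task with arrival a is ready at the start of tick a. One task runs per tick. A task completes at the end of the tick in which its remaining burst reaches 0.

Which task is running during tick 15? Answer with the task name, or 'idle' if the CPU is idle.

t=0: ready={A} → run A
t=1: ready={A} → run A
t=2: ready={A,B,F} → run F
t=3: ready={A,B,F,G} → run F
t=4: ready={A,B,F,G} → run F
t=5: ready={A,B,C,F,G} → run C
t=6: ready={A,B,C,F,G} → run C
t=7: ready={A,B,C,E,F,G} → run C
t=8: ready={A,B,D,E,F,G,H} → run F
t=9: ready={A,B,D,E,F,G,H} → run F
t=10: ready={A,B,D,E,G,H} → run G
t=11: ready={A,B,D,E,G,H} → run G
t=12: ready={A,B,D,E,H} → run B
t=13: ready={A,B,D,E,H} → run B
t=14: ready={A,B,D,E,H} → run B
t=15: ready={A,B,D,E,H} → run B
t=16: ready={A,D,E,H} → run D
t=17: ready={A,D,E,H} → run D
t=18: ready={A,D,E,H} → run D
t=19: ready={A,D,E,H} → run D
t=20: ready={A,D,E,H} → run D
t=21: ready={A,D,E,H} → run D
t=22: ready={A,D,E,H} → run D
t=23: ready={A,E,H} → run H
t=24: ready={A,E,H} → run H
t=25: ready={A,E} → run E
t=26: ready={A,E} → run E
t=27: ready={A,E} → run E
t=28: ready={A,E} → run E
t=29: ready={A,E} → run E
t=30: ready={A,E} → run E
t=31: ready={A,E} → run E
t=32: ready={A} → run A
t=33: ready={A} → run A
t=34: ready={A} → run A
t=35: ready={A} → run A
t=36: (idle)
t=37: (idle)
t=38: (idle)
t=39: (idle)
t=40: (idle)
t=41: (idle)
t=42: (idle)
t=43: (idle)

running at tick 15 = B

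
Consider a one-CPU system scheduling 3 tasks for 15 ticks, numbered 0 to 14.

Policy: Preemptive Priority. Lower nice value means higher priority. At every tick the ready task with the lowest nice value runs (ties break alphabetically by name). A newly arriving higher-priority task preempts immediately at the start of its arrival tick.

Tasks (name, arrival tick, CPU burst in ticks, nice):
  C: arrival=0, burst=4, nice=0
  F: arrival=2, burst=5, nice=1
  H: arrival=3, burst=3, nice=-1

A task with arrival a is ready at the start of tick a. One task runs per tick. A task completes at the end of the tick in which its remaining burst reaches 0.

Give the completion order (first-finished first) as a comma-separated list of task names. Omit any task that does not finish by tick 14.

completion order = H, C, F

t=0: ready={C} → run C
t=1: ready={C} → run C
t=2: ready={C,F} → run C
t=3: ready={C,F,H} → run H
t=4: ready={C,F,H} → run H
t=5: ready={C,F,H} → run H
t=6: ready={C,F} → run C
t=7: ready={F} → run F
t=8: ready={F} → run F
t=9: ready={F} → run F
t=10: ready={F} → run F
t=11: ready={F} → run F
t=12: (idle)
t=13: (idle)
t=14: (idle)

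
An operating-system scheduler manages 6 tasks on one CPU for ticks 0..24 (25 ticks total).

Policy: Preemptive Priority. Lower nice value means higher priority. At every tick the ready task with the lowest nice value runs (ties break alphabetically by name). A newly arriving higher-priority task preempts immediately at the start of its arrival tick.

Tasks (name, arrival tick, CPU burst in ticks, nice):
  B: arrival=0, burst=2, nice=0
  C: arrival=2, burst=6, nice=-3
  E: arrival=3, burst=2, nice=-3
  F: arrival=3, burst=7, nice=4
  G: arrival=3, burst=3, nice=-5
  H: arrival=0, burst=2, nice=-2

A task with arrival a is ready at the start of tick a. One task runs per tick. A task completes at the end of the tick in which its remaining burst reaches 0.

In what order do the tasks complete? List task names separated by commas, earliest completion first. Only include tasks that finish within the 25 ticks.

t=0: ready={B,H} → run H
t=1: ready={B,H} → run H
t=2: ready={B,C} → run C
t=3: ready={B,C,E,F,G} → run G
t=4: ready={B,C,E,F,G} → run G
t=5: ready={B,C,E,F,G} → run G
t=6: ready={B,C,E,F} → run C
t=7: ready={B,C,E,F} → run C
t=8: ready={B,C,E,F} → run C
t=9: ready={B,C,E,F} → run C
t=10: ready={B,C,E,F} → run C
t=11: ready={B,E,F} → run E
t=12: ready={B,E,F} → run E
t=13: ready={B,F} → run B
t=14: ready={B,F} → run B
t=15: ready={F} → run F
t=16: ready={F} → run F
t=17: ready={F} → run F
t=18: ready={F} → run F
t=19: ready={F} → run F
t=20: ready={F} → run F
t=21: ready={F} → run F
t=22: (idle)
t=23: (idle)
t=24: (idle)

completion order = H, G, C, E, B, F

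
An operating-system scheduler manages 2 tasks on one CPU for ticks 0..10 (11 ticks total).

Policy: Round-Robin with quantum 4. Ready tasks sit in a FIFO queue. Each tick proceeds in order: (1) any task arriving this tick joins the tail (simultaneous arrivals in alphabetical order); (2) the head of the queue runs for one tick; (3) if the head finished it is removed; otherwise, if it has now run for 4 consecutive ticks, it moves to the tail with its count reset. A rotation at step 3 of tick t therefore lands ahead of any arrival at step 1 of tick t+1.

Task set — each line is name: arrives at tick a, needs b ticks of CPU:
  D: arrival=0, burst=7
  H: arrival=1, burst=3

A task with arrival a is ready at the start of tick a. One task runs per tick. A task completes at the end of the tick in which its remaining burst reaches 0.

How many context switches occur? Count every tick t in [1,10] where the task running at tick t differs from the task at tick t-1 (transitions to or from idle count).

context switches = 3

t=0: queue=[D] q_used=0 → run D
t=1: queue=[D,H] q_used=1 → run D
t=2: queue=[D,H] q_used=2 → run D
t=3: queue=[D,H] q_used=3 → run D
t=4: queue=[H,D] q_used=0 → run H
t=5: queue=[H,D] q_used=1 → run H
t=6: queue=[H,D] q_used=2 → run H
t=7: queue=[D] q_used=0 → run D
t=8: queue=[D] q_used=1 → run D
t=9: queue=[D] q_used=2 → run D
t=10: (idle)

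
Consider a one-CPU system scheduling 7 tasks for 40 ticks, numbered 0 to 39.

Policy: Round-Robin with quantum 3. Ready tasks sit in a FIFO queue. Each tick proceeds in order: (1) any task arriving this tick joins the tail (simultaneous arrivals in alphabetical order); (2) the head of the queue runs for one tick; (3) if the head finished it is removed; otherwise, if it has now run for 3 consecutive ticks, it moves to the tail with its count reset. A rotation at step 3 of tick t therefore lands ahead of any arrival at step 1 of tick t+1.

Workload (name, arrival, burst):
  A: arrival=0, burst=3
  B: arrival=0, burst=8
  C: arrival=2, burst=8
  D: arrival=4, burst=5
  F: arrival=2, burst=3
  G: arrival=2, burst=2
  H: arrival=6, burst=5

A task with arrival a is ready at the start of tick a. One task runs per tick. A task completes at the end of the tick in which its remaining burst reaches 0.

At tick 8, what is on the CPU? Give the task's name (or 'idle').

running at tick 8 = C

t=0: queue=[A,B] q_used=0 → run A
t=1: queue=[A,B] q_used=1 → run A
t=2: queue=[A,B,C,F,G] q_used=2 → run A
t=3: queue=[B,C,F,G] q_used=0 → run B
t=4: queue=[B,C,F,G,D] q_used=1 → run B
t=5: queue=[B,C,F,G,D] q_used=2 → run B
t=6: queue=[C,F,G,D,B,H] q_used=0 → run C
t=7: queue=[C,F,G,D,B,H] q_used=1 → run C
t=8: queue=[C,F,G,D,B,H] q_used=2 → run C
t=9: queue=[F,G,D,B,H,C] q_used=0 → run F
t=10: queue=[F,G,D,B,H,C] q_used=1 → run F
t=11: queue=[F,G,D,B,H,C] q_used=2 → run F
t=12: queue=[G,D,B,H,C] q_used=0 → run G
t=13: queue=[G,D,B,H,C] q_used=1 → run G
t=14: queue=[D,B,H,C] q_used=0 → run D
t=15: queue=[D,B,H,C] q_used=1 → run D
t=16: queue=[D,B,H,C] q_used=2 → run D
t=17: queue=[B,H,C,D] q_used=0 → run B
t=18: queue=[B,H,C,D] q_used=1 → run B
t=19: queue=[B,H,C,D] q_used=2 → run B
t=20: queue=[H,C,D,B] q_used=0 → run H
t=21: queue=[H,C,D,B] q_used=1 → run H
t=22: queue=[H,C,D,B] q_used=2 → run H
t=23: queue=[C,D,B,H] q_used=0 → run C
t=24: queue=[C,D,B,H] q_used=1 → run C
t=25: queue=[C,D,B,H] q_used=2 → run C
t=26: queue=[D,B,H,C] q_used=0 → run D
t=27: queue=[D,B,H,C] q_used=1 → run D
t=28: queue=[B,H,C] q_used=0 → run B
t=29: queue=[B,H,C] q_used=1 → run B
t=30: queue=[H,C] q_used=0 → run H
t=31: queue=[H,C] q_used=1 → run H
t=32: queue=[C] q_used=0 → run C
t=33: queue=[C] q_used=1 → run C
t=34: (idle)
t=35: (idle)
t=36: (idle)
t=37: (idle)
t=38: (idle)
t=39: (idle)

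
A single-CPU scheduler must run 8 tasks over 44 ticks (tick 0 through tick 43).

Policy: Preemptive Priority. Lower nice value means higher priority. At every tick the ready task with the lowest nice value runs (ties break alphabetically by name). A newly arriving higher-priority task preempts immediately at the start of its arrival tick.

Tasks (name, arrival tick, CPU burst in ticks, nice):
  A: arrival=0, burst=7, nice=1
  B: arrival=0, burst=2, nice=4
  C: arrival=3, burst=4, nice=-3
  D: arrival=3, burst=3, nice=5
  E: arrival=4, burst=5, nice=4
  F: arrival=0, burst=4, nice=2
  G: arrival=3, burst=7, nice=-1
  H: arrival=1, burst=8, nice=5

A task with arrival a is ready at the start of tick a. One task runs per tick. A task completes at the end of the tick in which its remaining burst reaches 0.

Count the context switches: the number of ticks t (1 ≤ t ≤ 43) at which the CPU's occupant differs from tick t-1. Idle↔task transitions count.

context switches = 9

t=0: ready={A,B,F} → run A
t=1: ready={A,B,F,H} → run A
t=2: ready={A,B,F,H} → run A
t=3: ready={A,B,C,D,F,G,H} → run C
t=4: ready={A,B,C,D,E,F,G,H} → run C
t=5: ready={A,B,C,D,E,F,G,H} → run C
t=6: ready={A,B,C,D,E,F,G,H} → run C
t=7: ready={A,B,D,E,F,G,H} → run G
t=8: ready={A,B,D,E,F,G,H} → run G
t=9: ready={A,B,D,E,F,G,H} → run G
t=10: ready={A,B,D,E,F,G,H} → run G
t=11: ready={A,B,D,E,F,G,H} → run G
t=12: ready={A,B,D,E,F,G,H} → run G
t=13: ready={A,B,D,E,F,G,H} → run G
t=14: ready={A,B,D,E,F,H} → run A
t=15: ready={A,B,D,E,F,H} → run A
t=16: ready={A,B,D,E,F,H} → run A
t=17: ready={A,B,D,E,F,H} → run A
t=18: ready={B,D,E,F,H} → run F
t=19: ready={B,D,E,F,H} → run F
t=20: ready={B,D,E,F,H} → run F
t=21: ready={B,D,E,F,H} → run F
t=22: ready={B,D,E,H} → run B
t=23: ready={B,D,E,H} → run B
t=24: ready={D,E,H} → run E
t=25: ready={D,E,H} → run E
t=26: ready={D,E,H} → run E
t=27: ready={D,E,H} → run E
t=28: ready={D,E,H} → run E
t=29: ready={D,H} → run D
t=30: ready={D,H} → run D
t=31: ready={D,H} → run D
t=32: ready={H} → run H
t=33: ready={H} → run H
t=34: ready={H} → run H
t=35: ready={H} → run H
t=36: ready={H} → run H
t=37: ready={H} → run H
t=38: ready={H} → run H
t=39: ready={H} → run H
t=40: (idle)
t=41: (idle)
t=42: (idle)
t=43: (idle)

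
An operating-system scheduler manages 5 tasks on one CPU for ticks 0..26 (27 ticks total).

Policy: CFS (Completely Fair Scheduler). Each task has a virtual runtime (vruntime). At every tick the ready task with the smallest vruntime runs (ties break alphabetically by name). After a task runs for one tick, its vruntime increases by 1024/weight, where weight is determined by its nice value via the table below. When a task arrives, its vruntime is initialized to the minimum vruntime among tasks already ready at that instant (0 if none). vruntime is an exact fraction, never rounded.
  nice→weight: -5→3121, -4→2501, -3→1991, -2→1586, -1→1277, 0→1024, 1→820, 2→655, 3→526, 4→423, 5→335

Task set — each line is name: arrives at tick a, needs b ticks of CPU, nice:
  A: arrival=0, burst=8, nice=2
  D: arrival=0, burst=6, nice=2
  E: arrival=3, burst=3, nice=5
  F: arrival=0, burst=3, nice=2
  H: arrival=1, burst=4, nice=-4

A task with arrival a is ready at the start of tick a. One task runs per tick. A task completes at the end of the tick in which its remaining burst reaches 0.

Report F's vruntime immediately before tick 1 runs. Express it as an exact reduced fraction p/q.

vruntime(F, start of tick 1) = 0/1

t=0: vr[A=0 D=0 F=0] → run A
t=1: vr[A=1024/655 D=0 F=0 H=0] → run D
t=2: vr[A=1024/655 D=1024/655 F=0 H=0] → run F
t=3: vr[A=1024/655 D=1024/655 E=0 F=1024/655 H=0] → run E
t=4: vr[A=1024/655 D=1024/655 E=1024/335 F=1024/655 H=0] → run H
t=5: vr[A=1024/655 D=1024/655 E=1024/335 F=1024/655 H=1024/2501] → run H
t=6: vr[A=1024/655 D=1024/655 E=1024/335 F=1024/655 H=2048/2501] → run H
t=7: vr[A=1024/655 D=1024/655 E=1024/335 F=1024/655 H=3072/2501] → run H
t=8: vr[A=1024/655 D=1024/655 E=1024/335 F=1024/655] → run A
t=9: vr[A=2048/655 D=1024/655 E=1024/335 F=1024/655] → run D
t=10: vr[A=2048/655 D=2048/655 E=1024/335 F=1024/655] → run F
t=11: vr[A=2048/655 D=2048/655 E=1024/335 F=2048/655] → run E
t=12: vr[A=2048/655 D=2048/655 E=2048/335 F=2048/655] → run A
t=13: vr[A=3072/655 D=2048/655 E=2048/335 F=2048/655] → run D
t=14: vr[A=3072/655 D=3072/655 E=2048/335 F=2048/655] → run F
t=15: vr[A=3072/655 D=3072/655 E=2048/335] → run A
t=16: vr[A=4096/655 D=3072/655 E=2048/335] → run D
t=17: vr[A=4096/655 D=4096/655 E=2048/335] → run E
t=18: vr[A=4096/655 D=4096/655] → run A
t=19: vr[A=1024/131 D=4096/655] → run D
t=20: vr[A=1024/131 D=1024/131] → run A
t=21: vr[A=6144/655 D=1024/131] → run D
t=22: vr[A=6144/655] → run A
t=23: vr[A=7168/655] → run A
t=24: (idle)
t=25: (idle)
t=26: (idle)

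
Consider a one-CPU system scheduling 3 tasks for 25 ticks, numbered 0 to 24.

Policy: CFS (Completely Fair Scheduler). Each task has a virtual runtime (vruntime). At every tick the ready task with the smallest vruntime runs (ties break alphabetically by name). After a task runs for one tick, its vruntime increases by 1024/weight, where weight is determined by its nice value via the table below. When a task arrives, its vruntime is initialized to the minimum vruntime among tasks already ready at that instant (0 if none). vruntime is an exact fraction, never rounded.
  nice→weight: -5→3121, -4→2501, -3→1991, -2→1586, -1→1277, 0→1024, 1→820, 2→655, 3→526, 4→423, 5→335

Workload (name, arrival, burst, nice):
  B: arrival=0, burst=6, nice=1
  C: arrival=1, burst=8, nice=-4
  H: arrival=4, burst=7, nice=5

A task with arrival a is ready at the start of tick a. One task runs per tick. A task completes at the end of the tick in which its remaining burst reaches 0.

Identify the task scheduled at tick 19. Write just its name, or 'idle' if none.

running at tick 19 = H

t=0: vr[B=0] → run B
t=1: vr[B=256/205 C=256/205] → run B
t=2: vr[B=512/205 C=256/205] → run C
t=3: vr[B=512/205 C=20736/12505] → run C
t=4: vr[B=512/205 C=25856/12505 H=25856/12505] → run C
t=5: vr[B=512/205 C=30976/12505 H=25856/12505] → run H
t=6: vr[B=512/205 C=30976/12505 H=4293376/837835] → run C
t=7: vr[B=512/205 C=36096/12505 H=4293376/837835] → run B
t=8: vr[B=768/205 C=36096/12505 H=4293376/837835] → run C
t=9: vr[B=768/205 C=41216/12505 H=4293376/837835] → run C
t=10: vr[B=768/205 C=46336/12505 H=4293376/837835] → run C
t=11: vr[B=768/205 C=51456/12505 H=4293376/837835] → run B
t=12: vr[B=1024/205 C=51456/12505 H=4293376/837835] → run C
t=13: vr[B=1024/205 H=4293376/837835] → run B
t=14: vr[B=256/41 H=4293376/837835] → run H
t=15: vr[B=256/41 H=1370880/167567] → run B
t=16: vr[H=1370880/167567] → run H
t=17: vr[H=9415424/837835] → run H
t=18: vr[H=11976448/837835] → run H
t=19: vr[H=14537472/837835] → run H
t=20: vr[H=17098496/837835] → run H
t=21: (idle)
t=22: (idle)
t=23: (idle)
t=24: (idle)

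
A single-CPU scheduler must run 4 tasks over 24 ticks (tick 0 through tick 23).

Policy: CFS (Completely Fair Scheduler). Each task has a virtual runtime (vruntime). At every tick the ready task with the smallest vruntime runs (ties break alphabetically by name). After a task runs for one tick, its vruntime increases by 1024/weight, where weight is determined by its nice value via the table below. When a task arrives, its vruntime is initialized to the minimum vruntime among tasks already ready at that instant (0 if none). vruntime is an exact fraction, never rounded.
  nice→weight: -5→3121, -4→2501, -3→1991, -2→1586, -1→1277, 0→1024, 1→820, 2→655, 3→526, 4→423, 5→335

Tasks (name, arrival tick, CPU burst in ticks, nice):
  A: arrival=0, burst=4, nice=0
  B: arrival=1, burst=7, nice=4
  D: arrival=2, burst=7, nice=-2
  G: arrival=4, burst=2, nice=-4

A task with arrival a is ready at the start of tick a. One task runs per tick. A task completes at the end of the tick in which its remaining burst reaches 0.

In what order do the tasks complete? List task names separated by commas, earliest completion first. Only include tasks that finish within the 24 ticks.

completion order = G, A, D, B

t=0: vr[A=0] → run A
t=1: vr[A=1 B=1] → run A
t=2: vr[A=2 B=1 D=1] → run B
t=3: vr[A=2 B=1447/423 D=1] → run D
t=4: vr[A=2 B=1447/423 D=1305/793 G=1305/793] → run D
t=5: vr[A=2 B=1447/423 D=1817/793 G=1305/793] → run G
t=6: vr[A=2 B=1447/423 D=1817/793 G=66817/32513] → run A
t=7: vr[A=3 B=1447/423 D=1817/793 G=66817/32513] → run G
t=8: vr[A=3 B=1447/423 D=1817/793] → run D
t=9: vr[A=3 B=1447/423 D=2329/793] → run D
t=10: vr[A=3 B=1447/423 D=2841/793] → run A
t=11: vr[B=1447/423 D=2841/793] → run B
t=12: vr[B=2471/423 D=2841/793] → run D
t=13: vr[B=2471/423 D=3353/793] → run D
t=14: vr[B=2471/423 D=3865/793] → run D
t=15: vr[B=2471/423] → run B
t=16: vr[B=1165/141] → run B
t=17: vr[B=4519/423] → run B
t=18: vr[B=5543/423] → run B
t=19: vr[B=2189/141] → run B
t=20: (idle)
t=21: (idle)
t=22: (idle)
t=23: (idle)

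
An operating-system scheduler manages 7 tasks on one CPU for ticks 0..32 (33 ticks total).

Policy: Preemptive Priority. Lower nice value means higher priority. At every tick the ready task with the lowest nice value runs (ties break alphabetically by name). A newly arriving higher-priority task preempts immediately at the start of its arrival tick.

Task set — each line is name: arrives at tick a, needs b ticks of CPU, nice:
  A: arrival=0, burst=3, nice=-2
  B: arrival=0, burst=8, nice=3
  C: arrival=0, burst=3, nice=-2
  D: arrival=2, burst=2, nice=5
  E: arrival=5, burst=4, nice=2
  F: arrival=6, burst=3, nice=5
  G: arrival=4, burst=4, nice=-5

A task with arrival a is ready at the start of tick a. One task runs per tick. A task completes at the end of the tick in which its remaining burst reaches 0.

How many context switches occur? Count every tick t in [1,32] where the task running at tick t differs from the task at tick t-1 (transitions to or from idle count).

t=0: ready={A,B,C} → run A
t=1: ready={A,B,C} → run A
t=2: ready={A,B,C,D} → run A
t=3: ready={B,C,D} → run C
t=4: ready={B,C,D,G} → run G
t=5: ready={B,C,D,E,G} → run G
t=6: ready={B,C,D,E,F,G} → run G
t=7: ready={B,C,D,E,F,G} → run G
t=8: ready={B,C,D,E,F} → run C
t=9: ready={B,C,D,E,F} → run C
t=10: ready={B,D,E,F} → run E
t=11: ready={B,D,E,F} → run E
t=12: ready={B,D,E,F} → run E
t=13: ready={B,D,E,F} → run E
t=14: ready={B,D,F} → run B
t=15: ready={B,D,F} → run B
t=16: ready={B,D,F} → run B
t=17: ready={B,D,F} → run B
t=18: ready={B,D,F} → run B
t=19: ready={B,D,F} → run B
t=20: ready={B,D,F} → run B
t=21: ready={B,D,F} → run B
t=22: ready={D,F} → run D
t=23: ready={D,F} → run D
t=24: ready={F} → run F
t=25: ready={F} → run F
t=26: ready={F} → run F
t=27: (idle)
t=28: (idle)
t=29: (idle)
t=30: (idle)
t=31: (idle)
t=32: (idle)

context switches = 8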